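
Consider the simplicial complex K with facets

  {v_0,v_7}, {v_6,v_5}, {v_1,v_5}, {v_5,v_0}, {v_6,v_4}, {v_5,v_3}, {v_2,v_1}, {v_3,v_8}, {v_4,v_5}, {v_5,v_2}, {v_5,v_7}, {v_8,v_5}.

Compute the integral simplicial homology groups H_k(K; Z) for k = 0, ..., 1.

We work with the vertex ordering v_0 < v_1 < v_2 < v_3 < v_4 < v_5 < v_6 < v_7 < v_8. The simplices of K, each written with vertices in increasing order, are:

  0-simplices (9): [v_0], [v_1], [v_2], [v_3], [v_4], [v_5], [v_6], [v_7], [v_8]
  1-simplices (12): [v_0,v_5], [v_0,v_7], [v_1,v_2], [v_1,v_5], [v_2,v_5], [v_3,v_5], [v_3,v_8], [v_4,v_5], [v_4,v_6], [v_5,v_6], [v_5,v_7], [v_5,v_8]

Hence C_0 ≅ Z^9, C_1 ≅ Z^12.

∂_1: C_1 → C_0 sends each edge [p,q] (with p < q) to q − p.
The resulting 9×12 matrix has rank 8, and its Smith normal form has invariant factors (1,1,1,1,1,1,1,1).

Computing H_k = (kernel of ∂_k) / (image of ∂_{k+1}):

  H_0: rank C_0 − rank ∂_1 = 9 − 8 = 1, and the invariant factors of ∂_1 are all 1, so H_0 ≅ Z.
  H_1: rank ker ∂_1 − rank ∂_2 = (12 − 8) − 0 = 4, and there is no ∂_2, so H_1 ≅ Z^4.

H_0 ≅ Z,  H_1 ≅ Z^4.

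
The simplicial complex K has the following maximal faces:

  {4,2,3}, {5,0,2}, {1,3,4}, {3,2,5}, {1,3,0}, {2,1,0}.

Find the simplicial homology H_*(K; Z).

Fix the vertex order 0 < 1 < 2 < 3 < 4 < 5 and write every simplex with vertices in increasing order. Then dim K = 2 and the simplices of K are:

  0-simplices (6): [0], [1], [2], [3], [4], [5]
  1-simplices (12): [0,1], [0,2], [0,3], [0,5], [1,2], [1,3], [1,4], [2,3], [2,4], [2,5], [3,4], [3,5]
  2-simplices (6): [0,1,2], [0,1,3], [0,2,5], [1,3,4], [2,3,4], [2,3,5]

so the chain groups are C_0 ≅ Z^6, C_1 ≅ Z^12, C_2 ≅ Z^6.

The boundary map ∂_1: C_1 → C_0 maps an edge to its endpoints' difference, ∂[p,q] = q − p. For instance
  ∂[3,5] = [5] − [3].
The resulting 6×12 matrix has rank 5, and its Smith normal form has invariant factors (1,1,1,1,1).

The boundary map ∂_2: C_2 → C_1 sends each 2-simplex [p,q,r] to [q,r] − [p,r] + [p,q]. For instance
  ∂[0,1,3] = [1,3] − [0,3] + [0,1],
  ∂[2,3,4] = [3,4] − [2,4] + [2,3].
The resulting 12×6 matrix has rank 6, and its Smith normal form has invariant factors (1,1,1,1,1,1).

Reading off H_k = ker ∂_k / im ∂_{k+1}:

  H_0: rank C_0 − rank ∂_1 = 6 − 5 = 1, and the invariant factors of ∂_1 are all 1, so H_0 = Z.
  H_1: rank ker ∂_1 − rank ∂_2 = (12 − 5) − 6 = 1, and the invariant factors of ∂_2 are all 1, so H_1 = Z.
  H_2: rank ker ∂_2 − rank ∂_3 = (6 − 6) − 0 = 0, and there is no ∂_3, so H_2 = 0.

H_0 = Z,  H_1 = Z,  H_2 = 0.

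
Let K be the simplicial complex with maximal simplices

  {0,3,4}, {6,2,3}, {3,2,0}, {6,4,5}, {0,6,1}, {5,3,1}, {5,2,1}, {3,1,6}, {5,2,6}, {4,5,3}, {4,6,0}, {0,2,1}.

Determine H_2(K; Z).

Order the vertices as 0 < 1 < 2 < 3 < 4 < 5 < 6. Listing each simplex with vertices in this order, K has dimension 2 with simplices:

  0-simplices (7): [0], [1], [2], [3], [4], [5], [6]
  1-simplices (18): [0,1], [0,2], [0,3], [0,4], [0,6], [1,2], [1,3], [1,5], [1,6], [2,3], [2,5], [2,6], [3,4], [3,5], [3,6], [4,5], [4,6], [5,6]
  2-simplices (12): [0,1,2], [0,1,6], [0,2,3], [0,3,4], [0,4,6], [1,2,5], [1,3,5], [1,3,6], [2,3,6], [2,5,6], [3,4,5], [4,5,6]

giving chain groups C_0 ≅ Z^7, C_1 ≅ Z^18, C_2 ≅ Z^12.

∂_1: C_1 → C_0 sends each edge [p,q] (with p < q) to q − p.
The 7×18 boundary matrix has rank 6 and Smith normal form diag(1,1,1,1,1,1).

The boundary map ∂_2: C_2 → C_1 maps a triangle to the signed sum of its edges. For instance
  ∂[4,5,6] = [5,6] − [4,6] + [4,5],
  ∂[1,2,5] = [2,5] − [1,5] + [1,2].
The resulting 18×12 matrix has rank 12, and its Smith normal form has invariant factors (1,1,1,1,1,1,1,1,1,1,1,2).

Reading off H_k = ker ∂_k / im ∂_{k+1}:

  H_2: rank ker ∂_2 − rank ∂_3 = (12 − 12) − 0 = 0, and there is no ∂_3, so H_2 = 0.

H_2 = 0.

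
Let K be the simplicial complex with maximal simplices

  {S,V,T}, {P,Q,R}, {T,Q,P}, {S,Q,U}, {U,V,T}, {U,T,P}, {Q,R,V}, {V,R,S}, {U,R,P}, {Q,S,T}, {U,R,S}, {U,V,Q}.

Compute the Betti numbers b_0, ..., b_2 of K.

b_0 = 1, b_1 = 0, b_2 = 0.

We work with the vertex ordering P < Q < R < S < T < U < V. The simplices of K, each written with vertices in increasing order, are:

  0-simplices (7): P, Q, R, S, T, U, V
  1-simplices (18): PQ, PR, PT, PU, QR, QS, QT, QU, QV, RS, RU, RV, ST, SU, SV, TU, TV, UV
  2-simplices (12): PQR, PQT, PRU, PTU, QRV, QST, QSU, QUV, RSU, RSV, STV, TUV

Hence C_0 ≅ Z^7, C_1 ≅ Z^18, C_2 ≅ Z^12.

Boundary ∂_1: C_1 → C_0 sends each edge [p,q] (with p < q) to q − p.
The 7×18 boundary matrix has rank 6 and Smith normal form diag(1,1,1,1,1,1).

∂_2: C_2 → C_1 acts by ∂[p,q,r] = [q,r] − [p,r] + [p,q]. For instance
  ∂PQR = QR − PR + PQ,
  ∂PTU = TU − PU + PT.
The 18×12 boundary matrix has rank 12 and Smith normal form diag(1,1,1,1,1,1,1,1,1,1,1,2).

From H_k ≅ ker(∂_k) / im(∂_{k+1}) we obtain:

  H_0: rank C_0 − rank ∂_1 = 7 − 6 = 1, and the invariant factors of ∂_1 are all 1, so H_0 = Z.
  H_1: rank ker ∂_1 − rank ∂_2 = (18 − 6) − 12 = 0, and ∂_2 has invariant factor 2 > 1, so H_1 = Z/2Z.
  H_2: rank ker ∂_2 − rank ∂_3 = (12 − 12) − 0 = 0, and there is no ∂_3, so H_2 = 0.

(K is a triangulation of the real projective plane RP^2.)

Hence the Betti numbers are b_0 = 1, b_1 = 0, b_2 = 0.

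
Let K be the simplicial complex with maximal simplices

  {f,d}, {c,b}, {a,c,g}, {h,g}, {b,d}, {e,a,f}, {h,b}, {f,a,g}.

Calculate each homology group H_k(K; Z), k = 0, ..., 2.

H_0 ≅ Z,  H_1 ≅ Z^2,  H_2 = 0.

We work with the vertex ordering a < b < c < d < e < f < g < h. The simplices of K, each written with vertices in increasing order, are:

  0-simplices (8): a, b, c, d, e, f, g, h
  1-simplices (12): ac, ae, af, ag, bc, bd, bh, cg, df, ef, fg, gh
  2-simplices (3): acg, aef, afg

so the chain groups are C_0 ≅ Z^8, C_1 ≅ Z^12, C_2 ≅ Z^3.

Boundary ∂_1: C_1 → C_0 sends each edge [p,q] (with p < q) to q − p. For instance
  ∂ae = e − a.
The 8×12 boundary matrix has rank 7 and Smith normal form diag(1,1,1,1,1,1,1).

The boundary map ∂_2: C_2 → C_1 acts by ∂[p,q,r] = [q,r] − [p,r] + [p,q]. For instance
  ∂acg = cg − ag + ac,
  ∂aef = ef − af + ae.
The 12×3 boundary matrix has rank 3 and Smith normal form diag(1,1,1).

Reading off H_k = ker ∂_k / im ∂_{k+1}:

  H_0: rank C_0 − rank ∂_1 = 8 − 7 = 1, and the invariant factors of ∂_1 are all 1, so H_0 ≅ Z.
  H_1: rank ker ∂_1 − rank ∂_2 = (12 − 7) − 3 = 2, and the invariant factors of ∂_2 are all 1, so H_1 ≅ Z^2.
  H_2: rank ker ∂_2 − rank ∂_3 = (3 − 3) − 0 = 0, and there is no ∂_3, so H_2 ≅ 0.

As a check, the Euler characteristic is 8 − 12 + 3 = -1, which agrees with 1 − 2 + 0 = -1.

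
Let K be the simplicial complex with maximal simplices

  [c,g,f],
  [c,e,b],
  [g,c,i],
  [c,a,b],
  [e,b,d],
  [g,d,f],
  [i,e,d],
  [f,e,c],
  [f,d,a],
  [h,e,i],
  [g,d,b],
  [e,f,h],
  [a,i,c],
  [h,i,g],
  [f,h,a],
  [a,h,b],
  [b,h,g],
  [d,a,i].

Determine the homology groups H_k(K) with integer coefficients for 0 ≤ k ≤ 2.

H_0 = Z,  H_1 = Z^2,  H_2 = Z.

Take the total order a < b < c < d < e < f < g < h < i on the vertex set. Then K (dimension 2) consists of the simplices:

  0-simplices (9): a, b, c, d, e, f, g, h, i
  1-simplices (27): ab, ac, ad, af, ah, ai, bc, bd, be, bg, bh, ce, cf, cg, ci, de, df, dg, di, ef, eh, ei, fg, fh, gh, gi, hi
  2-simplices (18): abc, abh, aci, adf, adi, afh, bce, bde, bdg, bgh, cef, cfg, cgi, dei, dfg, efh, ehi, ghi

so the chain groups are C_0 ≅ Z^9, C_1 ≅ Z^27, C_2 ≅ Z^18.

The boundary map ∂_1: C_1 → C_0 is given by ∂[p,q] = [q] − [p].
The 9×27 boundary matrix has rank 8 and Smith normal form diag(1,1,1,1,1,1,1,1).

∂_2: C_2 → C_1 sends each 2-simplex [p,q,r] to [q,r] − [p,r] + [p,q]. For instance
  ∂dei = ei − di + de,
  ∂abc = bc − ac + ab.
The resulting 27×18 matrix has rank 17, and its Smith normal form has invariant factors (1,1,1,1,1,1,1,1,1,1,1,1,1,1,1,1,1).

From H_k ≅ ker(∂_k) / im(∂_{k+1}) we obtain:

  H_0: rank C_0 − rank ∂_1 = 9 − 8 = 1, and the invariant factors of ∂_1 are all 1, so H_0 = Z.
  H_1: rank ker ∂_1 − rank ∂_2 = (27 − 8) − 17 = 2, and the invariant factors of ∂_2 are all 1, so H_1 = Z^2.
  H_2: rank ker ∂_2 − rank ∂_3 = (18 − 17) − 0 = 1, and there is no ∂_3, so H_2 = Z.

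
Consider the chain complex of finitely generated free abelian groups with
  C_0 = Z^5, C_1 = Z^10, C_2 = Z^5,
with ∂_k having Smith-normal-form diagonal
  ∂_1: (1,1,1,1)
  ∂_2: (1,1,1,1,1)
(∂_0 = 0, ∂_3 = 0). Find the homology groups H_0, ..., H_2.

H_0 ≅ Z,  H_1 ≅ Z,  H_2 = 0.

H_0: b_0 = 5 − 0 − 4 = 1; torsion from ∂_1 factors > 1: none. So H_0 ≅ Z.
H_1: b_1 = 10 − 4 − 5 = 1; torsion from ∂_2 factors > 1: none. So H_1 ≅ Z.
H_2: b_2 = 5 − 5 − 0 = 0; torsion from ∂_3 factors > 1: none. So H_2 ≅ 0.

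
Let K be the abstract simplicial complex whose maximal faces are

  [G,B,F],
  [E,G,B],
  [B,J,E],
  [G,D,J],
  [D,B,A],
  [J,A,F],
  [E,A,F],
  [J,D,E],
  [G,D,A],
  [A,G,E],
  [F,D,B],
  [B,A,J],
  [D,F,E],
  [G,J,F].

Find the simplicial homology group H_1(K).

H_1 = Z^2.

K has 7 vertices, 21 edges, 14 triangles.
rank ∂_1 = 6, rank ∂_2 = 13 ⇒ b_1 = 21 − 6 − 13 = 2; all invariant factors of ∂_2 are 1 so no torsion. So H_1 = Z^2.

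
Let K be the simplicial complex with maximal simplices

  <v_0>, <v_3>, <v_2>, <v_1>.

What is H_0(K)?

H_0 ≅ Z^4.

Order the vertices as v_0 < v_1 < v_2 < v_3. Listing each simplex with vertices in this order, K has dimension 0 with simplices:

  0-simplices (4): [v_0], [v_1], [v_2], [v_3]

so the chain groups are C_0 ≅ Z^4.

Now H_k = ker ∂_k / im ∂_{k+1}, so:

  H_0: rank C_0 − rank ∂_1 = 4 − 0 = 4, and there is no ∂_1, so H_0 ≅ Z^4.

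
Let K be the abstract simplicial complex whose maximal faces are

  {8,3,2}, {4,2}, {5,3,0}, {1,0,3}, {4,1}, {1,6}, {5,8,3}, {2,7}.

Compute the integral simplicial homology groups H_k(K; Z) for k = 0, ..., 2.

Order the vertices as 0 < 1 < 2 < 3 < 4 < 5 < 6 < 7 < 8. Listing each simplex with vertices in this order, K has dimension 2 with simplices:

  0-simplices (9): [0], [1], [2], [3], [4], [5], [6], [7], [8]
  1-simplices (13): [0,1], [0,3], [0,5], [1,3], [1,4], [1,6], [2,3], [2,4], [2,7], [2,8], [3,5], [3,8], [5,8]
  2-simplices (4): [0,1,3], [0,3,5], [2,3,8], [3,5,8]

giving chain groups C_0 ≅ Z^9, C_1 ≅ Z^13, C_2 ≅ Z^4.

The boundary map ∂_1: C_1 → C_0 maps an edge to its endpoints' difference, ∂[p,q] = q − p.
This gives a 9×13 integer matrix of rank 8; reducing to Smith normal form yields diagonal entries (1,1,1,1,1,1,1,1).

The boundary map ∂_2: C_2 → C_1 acts by ∂[p,q,r] = [q,r] − [p,r] + [p,q]. For instance
  ∂[0,3,5] = [3,5] − [0,5] + [0,3],
  ∂[3,5,8] = [5,8] − [3,8] + [3,5].
This gives a 13×4 integer matrix of rank 4; reducing to Smith normal form yields diagonal entries (1,1,1,1).

Reading off H_k = ker ∂_k / im ∂_{k+1}:

  H_0: rank C_0 − rank ∂_1 = 9 − 8 = 1, and the invariant factors of ∂_1 are all 1, so H_0 ≅ Z.
  H_1: rank ker ∂_1 − rank ∂_2 = (13 − 8) − 4 = 1, and the invariant factors of ∂_2 are all 1, so H_1 ≅ Z.
  H_2: rank ker ∂_2 − rank ∂_3 = (4 − 4) − 0 = 0, and there is no ∂_3, so H_2 ≅ 0.

H_0 ≅ Z,  H_1 ≅ Z,  H_2 = 0.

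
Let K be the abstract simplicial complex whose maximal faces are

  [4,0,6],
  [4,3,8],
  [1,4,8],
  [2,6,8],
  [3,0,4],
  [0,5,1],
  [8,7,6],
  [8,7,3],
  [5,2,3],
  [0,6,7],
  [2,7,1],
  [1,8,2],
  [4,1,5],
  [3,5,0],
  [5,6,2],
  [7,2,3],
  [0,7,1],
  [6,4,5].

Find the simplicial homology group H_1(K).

Fix the vertex order 0 < 1 < 2 < 3 < 4 < 5 < 6 < 7 < 8 and write every simplex with vertices in increasing order. Then dim K = 2 and the simplices of K are:

  0-simplices (9): [0], [1], [2], [3], [4], [5], [6], [7], [8]
  1-simplices (27): (27 of them)
  2-simplices (18): [0,1,5], [0,1,7], [0,3,4], [0,3,5], [0,4,6], [0,6,7], [1,2,7], [1,2,8], [1,4,5], [1,4,8], [2,3,5], [2,3,7], [2,5,6], [2,6,8], [3,4,8], [3,7,8], [4,5,6], [6,7,8]

so the chain groups are C_0 ≅ Z^9, C_1 ≅ Z^27, C_2 ≅ Z^18.

∂_1: C_1 → C_0 is given by ∂[p,q] = [q] − [p]. For instance
  ∂[3,5] = [5] − [3].
As a 9×27 matrix over Z this has rank 8, with invariant factors (1,1,1,1,1,1,1,1).

Boundary ∂_2: C_2 → C_1 acts by ∂[p,q,r] = [q,r] − [p,r] + [p,q]. For instance
  ∂[0,1,5] = [1,5] − [0,5] + [0,1],
  ∂[2,6,8] = [6,8] − [2,8] + [2,6].
The resulting 27×18 matrix has rank 18, and its Smith normal form has invariant factors (1,1,1,1,1,1,1,1,1,1,1,1,1,1,1,1,1,2).

From H_k ≅ ker(∂_k) / im(∂_{k+1}) we obtain:

  H_1: rank ker ∂_1 − rank ∂_2 = (27 − 8) − 18 = 1, and ∂_2 has invariant factor 2 > 1, so H_1 ≅ Z × Z/2.

H_1 ≅ Z × Z/2.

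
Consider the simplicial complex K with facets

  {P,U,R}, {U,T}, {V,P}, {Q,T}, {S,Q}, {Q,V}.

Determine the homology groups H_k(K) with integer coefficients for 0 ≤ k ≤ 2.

H_0 = Z,  H_1 = Z,  H_2 = 0.

Order the vertices as P < Q < R < S < T < U < V. Listing each simplex with vertices in this order, K has dimension 2 with simplices:

  0-simplices (7): P, Q, R, S, T, U, V
  1-simplices (8): PR, PU, PV, QS, QT, QV, RU, TU
  2-simplices (1): PRU

Hence C_0 ≅ Z^7, C_1 ≅ Z^8, C_2 ≅ Z^1.

∂_1: C_1 → C_0 is given by ∂[p,q] = [q] − [p].
This gives a 7×8 integer matrix of rank 6; reducing to Smith normal form yields diagonal entries (1,1,1,1,1,1).

Boundary ∂_2: C_2 → C_1 acts by ∂[p,q,r] = [q,r] − [p,r] + [p,q]. For instance
  ∂PRU = RU − PU + PR.
As a 8×1 matrix over Z this has rank 1, with invariant factors (1).

Now H_k = ker ∂_k / im ∂_{k+1}, so:

  H_0: rank C_0 − rank ∂_1 = 7 − 6 = 1, and the invariant factors of ∂_1 are all 1, so H_0 ≅ Z.
  H_1: rank ker ∂_1 − rank ∂_2 = (8 − 6) − 1 = 1, and the invariant factors of ∂_2 are all 1, so H_1 ≅ Z.
  H_2: rank ker ∂_2 − rank ∂_3 = (1 − 1) − 0 = 0, and there is no ∂_3, so H_2 ≅ 0.

As a check, the Euler characteristic is 7 − 8 + 1 = 0, which agrees with 1 − 1 + 0 = 0.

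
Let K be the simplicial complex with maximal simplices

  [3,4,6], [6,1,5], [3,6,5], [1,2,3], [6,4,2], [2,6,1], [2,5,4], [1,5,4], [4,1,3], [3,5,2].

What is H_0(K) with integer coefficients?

H_0 = Z.

K has 6 vertices, 15 edges, 10 triangles.
rank ∂_0 = 0, rank ∂_1 = 5 ⇒ b_0 = 6 − 0 − 5 = 1; all invariant factors of ∂_1 are 1 so no torsion. So H_0 ≅ Z.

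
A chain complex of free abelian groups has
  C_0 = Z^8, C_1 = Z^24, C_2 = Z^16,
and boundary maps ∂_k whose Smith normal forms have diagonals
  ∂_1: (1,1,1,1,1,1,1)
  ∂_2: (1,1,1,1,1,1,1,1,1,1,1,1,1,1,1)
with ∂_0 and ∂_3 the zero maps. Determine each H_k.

H_0 ≅ Z,  H_1 ≅ Z^2,  H_2 ≅ Z.

H_0: b_0 = 8 − 0 − 7 = 1; torsion from ∂_1 factors > 1: none. So H_0 ≅ Z.
H_1: b_1 = 24 − 7 − 15 = 2; torsion from ∂_2 factors > 1: none. So H_1 ≅ Z^2.
H_2: b_2 = 16 − 15 − 0 = 1; torsion from ∂_3 factors > 1: none. So H_2 ≅ Z.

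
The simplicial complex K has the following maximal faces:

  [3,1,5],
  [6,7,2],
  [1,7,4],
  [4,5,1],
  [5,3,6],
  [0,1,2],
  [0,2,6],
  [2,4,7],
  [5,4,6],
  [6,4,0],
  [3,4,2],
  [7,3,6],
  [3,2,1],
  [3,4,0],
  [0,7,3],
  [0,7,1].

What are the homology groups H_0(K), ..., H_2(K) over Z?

We work with the vertex ordering 0 < 1 < 2 < 3 < 4 < 5 < 6 < 7. The simplices of K, each written with vertices in increasing order, are:

  0-simplices (8): [0], [1], [2], [3], [4], [5], [6], [7]
  1-simplices (24): (24 of them)
  2-simplices (16): [0,1,2], [0,1,7], [0,2,6], [0,3,4], [0,3,7], [0,4,6], [1,2,3], [1,3,5], [1,4,5], [1,4,7], [2,3,4], [2,4,7], [2,6,7], [3,5,6], [3,6,7], [4,5,6]

giving chain groups C_0 ≅ Z^8, C_1 ≅ Z^24, C_2 ≅ Z^16.

The boundary map ∂_1: C_1 → C_0 is given by ∂[p,q] = [q] − [p]. For instance
  ∂[6,7] = [7] − [6].
This gives a 8×24 integer matrix of rank 7; reducing to Smith normal form yields diagonal entries (1,1,1,1,1,1,1).

Boundary ∂_2: C_2 → C_1 sends each 2-simplex [p,q,r] to [q,r] − [p,r] + [p,q]. For instance
  ∂[1,4,5] = [4,5] − [1,5] + [1,4],
  ∂[1,4,7] = [4,7] − [1,7] + [1,4].
This gives a 24×16 integer matrix of rank 15; reducing to Smith normal form yields diagonal entries (1,1,1,1,1,1,1,1,1,1,1,1,1,1,1).

Reading off H_k = ker ∂_k / im ∂_{k+1}:

  H_0: rank C_0 − rank ∂_1 = 8 − 7 = 1, and the invariant factors of ∂_1 are all 1, so H_0 ≅ Z.
  H_1: rank ker ∂_1 − rank ∂_2 = (24 − 7) − 15 = 2, and the invariant factors of ∂_2 are all 1, so H_1 ≅ Z^2.
  H_2: rank ker ∂_2 − rank ∂_3 = (16 − 15) − 0 = 1, and there is no ∂_3, so H_2 ≅ Z.

(K is a triangulation of the torus T^2.)

H_0 = Z,  H_1 = Z^2,  H_2 = Z.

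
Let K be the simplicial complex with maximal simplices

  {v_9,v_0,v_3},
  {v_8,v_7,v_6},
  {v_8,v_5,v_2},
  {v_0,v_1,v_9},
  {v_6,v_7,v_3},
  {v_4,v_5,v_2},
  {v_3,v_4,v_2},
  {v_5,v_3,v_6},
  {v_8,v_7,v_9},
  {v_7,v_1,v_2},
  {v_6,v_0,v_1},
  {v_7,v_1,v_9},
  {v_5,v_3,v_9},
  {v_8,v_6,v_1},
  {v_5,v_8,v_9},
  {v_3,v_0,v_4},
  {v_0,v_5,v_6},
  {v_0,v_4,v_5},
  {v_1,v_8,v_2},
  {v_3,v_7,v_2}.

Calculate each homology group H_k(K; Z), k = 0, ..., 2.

H_0 = Z,  H_1 = Z ⊕ Z_2,  H_2 = 0.

K has 10 vertices, 30 edges, 20 triangles.
rank ∂_0 = 0, rank ∂_1 = 9 ⇒ b_0 = 10 − 0 − 9 = 1; all invariant factors of ∂_1 are 1 so no torsion. So H_0 = Z.
rank ∂_1 = 9, rank ∂_2 = 20 ⇒ b_1 = 30 − 9 − 20 = 1; ∂_2 has invariant factor(s) [2] giving torsion. So H_1 = Z ⊕ Z_2.
rank ∂_2 = 20, rank ∂_3 = 0 ⇒ b_2 = 20 − 20 − 0 = 0. So H_2 = 0.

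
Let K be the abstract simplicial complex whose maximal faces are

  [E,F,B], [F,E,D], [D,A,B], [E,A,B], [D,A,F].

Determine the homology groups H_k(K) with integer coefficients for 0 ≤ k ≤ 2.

H_0 = Z,  H_1 = Z,  H_2 = 0.

We work with the vertex ordering A < B < D < E < F. The simplices of K, each written with vertices in increasing order, are:

  0-simplices (5): A, B, D, E, F
  1-simplices (10): AB, AD, AE, AF, BD, BE, BF, DE, DF, EF
  2-simplices (5): ABD, ABE, ADF, BEF, DEF

Hence C_0 ≅ Z^5, C_1 ≅ Z^10, C_2 ≅ Z^5.

∂_1: C_1 → C_0 is given by ∂[p,q] = [q] − [p].
The resulting 5×10 matrix has rank 4, and its Smith normal form has invariant factors (1,1,1,1).

∂_2: C_2 → C_1 maps a triangle to the signed sum of its edges. For instance
  ∂BEF = EF − BF + BE,
  ∂ADF = DF − AF + AD.
This gives a 10×5 integer matrix of rank 5; reducing to Smith normal form yields diagonal entries (1,1,1,1,1).

Reading off H_k = ker ∂_k / im ∂_{k+1}:

  H_0: rank C_0 − rank ∂_1 = 5 − 4 = 1, and the invariant factors of ∂_1 are all 1, so H_0 ≅ Z.
  H_1: rank ker ∂_1 − rank ∂_2 = (10 − 4) − 5 = 1, and the invariant factors of ∂_2 are all 1, so H_1 ≅ Z.
  H_2: rank ker ∂_2 − rank ∂_3 = (5 − 5) − 0 = 0, and there is no ∂_3, so H_2 ≅ 0.

As a check, the Euler characteristic is 5 − 10 + 5 = 0, which agrees with 1 − 1 + 0 = 0.
(K is a triangulation of the Möbius band.)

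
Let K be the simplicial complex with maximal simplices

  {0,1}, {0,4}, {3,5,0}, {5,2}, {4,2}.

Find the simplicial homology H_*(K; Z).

H_0 = Z,  H_1 = Z,  H_2 = 0.

K has 6 vertices, 7 edges, 1 triangle.
rank ∂_0 = 0, rank ∂_1 = 5 ⇒ b_0 = 6 − 0 − 5 = 1; all invariant factors of ∂_1 are 1 so no torsion. So H_0 ≅ Z.
rank ∂_1 = 5, rank ∂_2 = 1 ⇒ b_1 = 7 − 5 − 1 = 1; all invariant factors of ∂_2 are 1 so no torsion. So H_1 ≅ Z.
rank ∂_2 = 1, rank ∂_3 = 0 ⇒ b_2 = 1 − 1 − 0 = 0. So H_2 ≅ 0.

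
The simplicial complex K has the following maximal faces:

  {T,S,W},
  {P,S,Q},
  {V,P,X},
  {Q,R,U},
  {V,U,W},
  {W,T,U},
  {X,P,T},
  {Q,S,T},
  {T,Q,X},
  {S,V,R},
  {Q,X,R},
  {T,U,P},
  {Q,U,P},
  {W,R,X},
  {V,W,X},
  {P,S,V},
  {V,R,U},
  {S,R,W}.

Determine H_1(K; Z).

K has 9 vertices, 27 edges, 18 triangles.
rank ∂_1 = 8, rank ∂_2 = 18 ⇒ b_1 = 27 − 8 − 18 = 1; ∂_2 has invariant factor(s) [2] giving torsion. So H_1 = Z ⊕ Z_2.

H_1 = Z ⊕ Z_2.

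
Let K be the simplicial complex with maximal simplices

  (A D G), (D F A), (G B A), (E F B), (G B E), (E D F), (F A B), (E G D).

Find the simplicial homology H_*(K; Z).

K has 6 vertices, 12 edges, 8 triangles.
rank ∂_0 = 0, rank ∂_1 = 5 ⇒ b_0 = 6 − 0 − 5 = 1; all invariant factors of ∂_1 are 1 so no torsion. So H_0 ≅ Z.
rank ∂_1 = 5, rank ∂_2 = 7 ⇒ b_1 = 12 − 5 − 7 = 0; all invariant factors of ∂_2 are 1 so no torsion. So H_1 ≅ 0.
rank ∂_2 = 7, rank ∂_3 = 0 ⇒ b_2 = 8 − 7 − 0 = 1. So H_2 ≅ Z.

H_0 = Z,  H_1 = 0,  H_2 = Z.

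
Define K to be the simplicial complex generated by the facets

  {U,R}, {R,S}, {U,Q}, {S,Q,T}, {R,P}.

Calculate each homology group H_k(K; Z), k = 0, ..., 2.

K has 6 vertices, 7 edges, 1 triangle.
rank ∂_0 = 0, rank ∂_1 = 5 ⇒ b_0 = 6 − 0 − 5 = 1; all invariant factors of ∂_1 are 1 so no torsion. So H_0 = Z.
rank ∂_1 = 5, rank ∂_2 = 1 ⇒ b_1 = 7 − 5 − 1 = 1; all invariant factors of ∂_2 are 1 so no torsion. So H_1 = Z.
rank ∂_2 = 1, rank ∂_3 = 0 ⇒ b_2 = 1 − 1 − 0 = 0. So H_2 = 0.

H_0 = Z,  H_1 = Z,  H_2 = 0.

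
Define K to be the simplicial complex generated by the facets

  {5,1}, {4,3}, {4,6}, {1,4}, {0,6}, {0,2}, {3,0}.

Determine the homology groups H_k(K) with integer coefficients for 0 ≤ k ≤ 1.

Order the vertices as 0 < 1 < 2 < 3 < 4 < 5 < 6. Listing each simplex with vertices in this order, K has dimension 1 with simplices:

  0-simplices (7): [0], [1], [2], [3], [4], [5], [6]
  1-simplices (7): [0,2], [0,3], [0,6], [1,4], [1,5], [3,4], [4,6]

giving chain groups C_0 ≅ Z^7, C_1 ≅ Z^7.

Boundary ∂_1: C_1 → C_0 sends each edge [p,q] (with p < q) to q − p.
This gives a 7×7 integer matrix of rank 6; reducing to Smith normal form yields diagonal entries (1,1,1,1,1,1).

Reading off H_k = ker ∂_k / im ∂_{k+1}:

  H_0: rank C_0 − rank ∂_1 = 7 − 6 = 1, and the invariant factors of ∂_1 are all 1, so H_0 ≅ Z.
  H_1: rank ker ∂_1 − rank ∂_2 = (7 − 6) − 0 = 1, and there is no ∂_2, so H_1 ≅ Z.

H_0 = Z,  H_1 = Z.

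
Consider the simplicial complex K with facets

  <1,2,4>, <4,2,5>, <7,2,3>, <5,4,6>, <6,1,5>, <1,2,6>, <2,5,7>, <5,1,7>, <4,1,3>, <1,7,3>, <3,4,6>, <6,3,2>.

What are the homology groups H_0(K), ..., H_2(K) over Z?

We work with the vertex ordering 1 < 2 < 3 < 4 < 5 < 6 < 7. The simplices of K, each written with vertices in increasing order, are:

  0-simplices (7): [1], [2], [3], [4], [5], [6], [7]
  1-simplices (18): [1,2], [1,3], [1,4], [1,5], [1,6], [1,7], [2,3], [2,4], [2,5], [2,6], [2,7], [3,4], [3,6], [3,7], [4,5], [4,6], [5,6], [5,7]
  2-simplices (12): [1,2,4], [1,2,6], [1,3,4], [1,3,7], [1,5,6], [1,5,7], [2,3,6], [2,3,7], [2,4,5], [2,5,7], [3,4,6], [4,5,6]

giving chain groups C_0 ≅ Z^7, C_1 ≅ Z^18, C_2 ≅ Z^12.

Boundary ∂_1: C_1 → C_0 is given by ∂[p,q] = [q] − [p].
The 7×18 boundary matrix has rank 6 and Smith normal form diag(1,1,1,1,1,1).

The boundary map ∂_2: C_2 → C_1 sends each 2-simplex [p,q,r] to [q,r] − [p,r] + [p,q]. For instance
  ∂[2,3,7] = [3,7] − [2,7] + [2,3],
  ∂[2,3,6] = [3,6] − [2,6] + [2,3].
The resulting 18×12 matrix has rank 12, and its Smith normal form has invariant factors (1,1,1,1,1,1,1,1,1,1,1,2).

Now H_k = ker ∂_k / im ∂_{k+1}, so:

  H_0: rank C_0 − rank ∂_1 = 7 − 6 = 1, and the invariant factors of ∂_1 are all 1, so H_0 ≅ Z.
  H_1: rank ker ∂_1 − rank ∂_2 = (18 − 6) − 12 = 0, and ∂_2 has invariant factor 2 > 1, so H_1 ≅ Z/2Z.
  H_2: rank ker ∂_2 − rank ∂_3 = (12 − 12) − 0 = 0, and there is no ∂_3, so H_2 ≅ 0.

H_0 = Z,  H_1 = Z/2Z,  H_2 = 0.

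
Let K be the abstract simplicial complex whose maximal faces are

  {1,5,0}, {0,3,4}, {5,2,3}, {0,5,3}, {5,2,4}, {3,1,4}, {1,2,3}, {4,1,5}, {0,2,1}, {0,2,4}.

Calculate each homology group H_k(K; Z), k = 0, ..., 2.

Take the total order 0 < 1 < 2 < 3 < 4 < 5 on the vertex set. Then K (dimension 2) consists of the simplices:

  0-simplices (6): [0], [1], [2], [3], [4], [5]
  1-simplices (15): [0,1], [0,2], [0,3], [0,4], [0,5], [1,2], [1,3], [1,4], [1,5], [2,3], [2,4], [2,5], [3,4], [3,5], [4,5]
  2-simplices (10): [0,1,2], [0,1,5], [0,2,4], [0,3,4], [0,3,5], [1,2,3], [1,3,4], [1,4,5], [2,3,5], [2,4,5]

so the chain groups are C_0 ≅ Z^6, C_1 ≅ Z^15, C_2 ≅ Z^10.

The boundary map ∂_1: C_1 → C_0 is given by ∂[p,q] = [q] − [p]. For instance
  ∂[1,4] = [4] − [1].
As a 6×15 matrix over Z this has rank 5, with invariant factors (1,1,1,1,1).

The boundary map ∂_2: C_2 → C_1 sends each 2-simplex [p,q,r] to [q,r] − [p,r] + [p,q]. For instance
  ∂[1,2,3] = [2,3] − [1,3] + [1,2],
  ∂[0,2,4] = [2,4] − [0,4] + [0,2].
The 15×10 boundary matrix has rank 10 and Smith normal form diag(1,1,1,1,1,1,1,1,1,2).

Now H_k = ker ∂_k / im ∂_{k+1}, so:

  H_0: rank C_0 − rank ∂_1 = 6 − 5 = 1, and the invariant factors of ∂_1 are all 1, so H_0 = Z.
  H_1: rank ker ∂_1 − rank ∂_2 = (15 − 5) − 10 = 0, and ∂_2 has invariant factor 2 > 1, so H_1 = Z/2.
  H_2: rank ker ∂_2 − rank ∂_3 = (10 − 10) − 0 = 0, and there is no ∂_3, so H_2 = 0.

H_0 = Z,  H_1 = Z/2,  H_2 = 0.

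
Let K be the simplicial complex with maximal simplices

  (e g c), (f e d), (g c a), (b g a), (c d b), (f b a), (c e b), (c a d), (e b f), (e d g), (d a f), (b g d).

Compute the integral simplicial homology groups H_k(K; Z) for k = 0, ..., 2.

Take the total order a < b < c < d < e < f < g on the vertex set. Then K (dimension 2) consists of the simplices:

  0-simplices (7): a, b, c, d, e, f, g
  1-simplices (18): ab, ac, ad, af, ag, bc, bd, be, bf, bg, cd, ce, cg, de, df, dg, ef, eg
  2-simplices (12): abf, abg, acd, acg, adf, bcd, bce, bdg, bef, ceg, def, deg

so the chain groups are C_0 ≅ Z^7, C_1 ≅ Z^18, C_2 ≅ Z^12.

The boundary map ∂_1: C_1 → C_0 maps an edge to its endpoints' difference, ∂[p,q] = q − p. For instance
  ∂bf = f − b.
This gives a 7×18 integer matrix of rank 6; reducing to Smith normal form yields diagonal entries (1,1,1,1,1,1).

The boundary map ∂_2: C_2 → C_1 maps a triangle to the signed sum of its edges. For instance
  ∂def = ef − df + de,
  ∂bef = ef − bf + be.
As a 18×12 matrix over Z this has rank 12, with invariant factors (1,1,1,1,1,1,1,1,1,1,1,2).

Now H_k = ker ∂_k / im ∂_{k+1}, so:

  H_0: rank C_0 − rank ∂_1 = 7 − 6 = 1, and the invariant factors of ∂_1 are all 1, so H_0 = Z.
  H_1: rank ker ∂_1 − rank ∂_2 = (18 − 6) − 12 = 0, and ∂_2 has invariant factor 2 > 1, so H_1 = Z/2.
  H_2: rank ker ∂_2 − rank ∂_3 = (12 − 12) − 0 = 0, and there is no ∂_3, so H_2 = 0.

(K is a triangulation of the real projective plane RP^2.)

H_0 = Z,  H_1 = Z/2,  H_2 = 0.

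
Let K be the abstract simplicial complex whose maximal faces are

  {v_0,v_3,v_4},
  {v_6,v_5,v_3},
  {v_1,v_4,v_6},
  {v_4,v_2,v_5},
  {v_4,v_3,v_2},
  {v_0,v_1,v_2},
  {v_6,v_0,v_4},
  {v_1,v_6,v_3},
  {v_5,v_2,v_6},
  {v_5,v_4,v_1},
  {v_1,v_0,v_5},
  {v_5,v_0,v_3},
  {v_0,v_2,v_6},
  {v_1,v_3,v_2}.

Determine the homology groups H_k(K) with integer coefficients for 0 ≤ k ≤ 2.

H_0 ≅ Z,  H_1 ≅ Z^2,  H_2 ≅ Z.

K has 7 vertices, 21 edges, 14 triangles.
rank ∂_0 = 0, rank ∂_1 = 6 ⇒ b_0 = 7 − 0 − 6 = 1; all invariant factors of ∂_1 are 1 so no torsion. So H_0 = Z.
rank ∂_1 = 6, rank ∂_2 = 13 ⇒ b_1 = 21 − 6 − 13 = 2; all invariant factors of ∂_2 are 1 so no torsion. So H_1 = Z^2.
rank ∂_2 = 13, rank ∂_3 = 0 ⇒ b_2 = 14 − 13 − 0 = 1. So H_2 = Z.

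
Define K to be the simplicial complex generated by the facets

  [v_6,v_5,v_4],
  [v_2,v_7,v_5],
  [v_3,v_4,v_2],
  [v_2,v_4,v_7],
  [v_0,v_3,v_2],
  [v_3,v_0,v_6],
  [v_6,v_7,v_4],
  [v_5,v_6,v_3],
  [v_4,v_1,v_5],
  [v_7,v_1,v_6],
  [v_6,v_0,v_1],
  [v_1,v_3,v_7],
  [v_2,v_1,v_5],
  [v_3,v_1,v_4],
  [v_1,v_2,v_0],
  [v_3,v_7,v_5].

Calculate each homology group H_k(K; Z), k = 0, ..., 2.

Take the total order v_0 < v_1 < v_2 < v_3 < v_4 < v_5 < v_6 < v_7 on the vertex set. Then K (dimension 2) consists of the simplices:

  0-simplices (8): [v_0], [v_1], [v_2], [v_3], [v_4], [v_5], [v_6], [v_7]
  1-simplices (24): (24 of them)
  2-simplices (16): (16 of them)

Hence C_0 ≅ Z^8, C_1 ≅ Z^24, C_2 ≅ Z^16.

∂_1: C_1 → C_0 maps an edge to its endpoints' difference, ∂[p,q] = q − p. For instance
  ∂[v_6,v_7] = [v_7] − [v_6].
This gives a 8×24 integer matrix of rank 7; reducing to Smith normal form yields diagonal entries (1,1,1,1,1,1,1).

∂_2: C_2 → C_1 acts by ∂[p,q,r] = [q,r] − [p,r] + [p,q]. For instance
  ∂[v_3,v_5,v_6] = [v_5,v_6] − [v_3,v_6] + [v_3,v_5],
  ∂[v_2,v_4,v_7] = [v_4,v_7] − [v_2,v_7] + [v_2,v_4].
The 24×16 boundary matrix has rank 15 and Smith normal form diag(1,1,1,1,1,1,1,1,1,1,1,1,1,1,1).

Reading off H_k = ker ∂_k / im ∂_{k+1}:

  H_0: rank C_0 − rank ∂_1 = 8 − 7 = 1, and the invariant factors of ∂_1 are all 1, so H_0 = Z.
  H_1: rank ker ∂_1 − rank ∂_2 = (24 − 7) − 15 = 2, and the invariant factors of ∂_2 are all 1, so H_1 = Z^2.
  H_2: rank ker ∂_2 − rank ∂_3 = (16 − 15) − 0 = 1, and there is no ∂_3, so H_2 = Z.

As a check, the Euler characteristic is 8 − 24 + 16 = 0, which agrees with 1 − 2 + 1 = 0.

H_0 ≅ Z,  H_1 ≅ Z^2,  H_2 ≅ Z.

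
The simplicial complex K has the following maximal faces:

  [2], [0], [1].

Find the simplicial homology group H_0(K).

H_0 ≅ Z^3.

Order the vertices as 0 < 1 < 2. Listing each simplex with vertices in this order, K has dimension 0 with simplices:

  0-simplices (3): [0], [1], [2]

so the chain groups are C_0 ≅ Z^3.

Computing H_k = (kernel of ∂_k) / (image of ∂_{k+1}):

  H_0: rank C_0 − rank ∂_1 = 3 − 0 = 3, and there is no ∂_1, so H_0 = Z^3.

(K is a triangulation of a set of 3 points.)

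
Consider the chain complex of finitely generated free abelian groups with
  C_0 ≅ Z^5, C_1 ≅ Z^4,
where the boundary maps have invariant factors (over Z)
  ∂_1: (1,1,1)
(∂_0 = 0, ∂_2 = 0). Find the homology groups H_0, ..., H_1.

H_0: b_0 = 5 − 0 − 3 = 2; torsion from ∂_1 factors > 1: none. So H_0 ≅ Z^2.
H_1: b_1 = 4 − 3 − 0 = 1; torsion from ∂_2 factors > 1: none. So H_1 ≅ Z.

H_0 ≅ Z^2,  H_1 ≅ Z.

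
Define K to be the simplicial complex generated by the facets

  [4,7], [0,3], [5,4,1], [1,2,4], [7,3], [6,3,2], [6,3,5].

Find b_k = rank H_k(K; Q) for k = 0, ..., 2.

Take the total order 0 < 1 < 2 < 3 < 4 < 5 < 6 < 7 on the vertex set. Then K (dimension 2) consists of the simplices:

  0-simplices (8): [0], [1], [2], [3], [4], [5], [6], [7]
  1-simplices (13): [0,3], [1,2], [1,4], [1,5], [2,3], [2,4], [2,6], [3,5], [3,6], [3,7], [4,5], [4,7], [5,6]
  2-simplices (4): [1,2,4], [1,4,5], [2,3,6], [3,5,6]

so the chain groups are C_0 ≅ Z^8, C_1 ≅ Z^13, C_2 ≅ Z^4.

Boundary ∂_1: C_1 → C_0 sends each edge [p,q] (with p < q) to q − p. For instance
  ∂[5,6] = [6] − [5].
This gives a 8×13 integer matrix of rank 7; reducing to Smith normal form yields diagonal entries (1,1,1,1,1,1,1).

∂_2: C_2 → C_1 sends each 2-simplex [p,q,r] to [q,r] − [p,r] + [p,q]. For instance
  ∂[1,2,4] = [2,4] − [1,4] + [1,2],
  ∂[2,3,6] = [3,6] − [2,6] + [2,3].
As a 13×4 matrix over Z this has rank 4, with invariant factors (1,1,1,1).

Now H_k = ker ∂_k / im ∂_{k+1}, so:

  H_0: rank C_0 − rank ∂_1 = 8 − 7 = 1, and the invariant factors of ∂_1 are all 1, so H_0 = Z.
  H_1: rank ker ∂_1 − rank ∂_2 = (13 − 7) − 4 = 2, and the invariant factors of ∂_2 are all 1, so H_1 = Z^2.
  H_2: rank ker ∂_2 − rank ∂_3 = (4 − 4) − 0 = 0, and there is no ∂_3, so H_2 = 0.

Hence the Betti numbers are b_0 = 1, b_1 = 2, b_2 = 0.

b_0 = 1, b_1 = 2, b_2 = 0.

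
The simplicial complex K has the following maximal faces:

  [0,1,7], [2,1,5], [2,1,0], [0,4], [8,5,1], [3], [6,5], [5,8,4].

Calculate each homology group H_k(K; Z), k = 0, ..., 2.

Order the vertices as 0 < 1 < 2 < 3 < 4 < 5 < 6 < 7 < 8. Listing each simplex with vertices in this order, K has dimension 2 with simplices:

  0-simplices (9): [0], [1], [2], [3], [4], [5], [6], [7], [8]
  1-simplices (13): [0,1], [0,2], [0,4], [0,7], [1,2], [1,5], [1,7], [1,8], [2,5], [4,5], [4,8], [5,6], [5,8]
  2-simplices (5): [0,1,2], [0,1,7], [1,2,5], [1,5,8], [4,5,8]

Hence C_0 ≅ Z^9, C_1 ≅ Z^13, C_2 ≅ Z^5.

Boundary ∂_1: C_1 → C_0 is given by ∂[p,q] = [q] − [p].
The 9×13 boundary matrix has rank 7 and Smith normal form diag(1,1,1,1,1,1,1).

The boundary map ∂_2: C_2 → C_1 sends each 2-simplex [p,q,r] to [q,r] − [p,r] + [p,q]. For instance
  ∂[1,5,8] = [5,8] − [1,8] + [1,5],
  ∂[1,2,5] = [2,5] − [1,5] + [1,2].
As a 13×5 matrix over Z this has rank 5, with invariant factors (1,1,1,1,1).

Computing H_k = (kernel of ∂_k) / (image of ∂_{k+1}):

  H_0: rank C_0 − rank ∂_1 = 9 − 7 = 2, and the invariant factors of ∂_1 are all 1, so H_0 = Z^2.
  H_1: rank ker ∂_1 − rank ∂_2 = (13 − 7) − 5 = 1, and the invariant factors of ∂_2 are all 1, so H_1 = Z.
  H_2: rank ker ∂_2 − rank ∂_3 = (5 − 5) − 0 = 0, and there is no ∂_3, so H_2 = 0.

As a check, the Euler characteristic is 9 − 13 + 5 = 1, which agrees with 2 − 1 + 0 = 1.

H_0 ≅ Z^2,  H_1 ≅ Z,  H_2 = 0.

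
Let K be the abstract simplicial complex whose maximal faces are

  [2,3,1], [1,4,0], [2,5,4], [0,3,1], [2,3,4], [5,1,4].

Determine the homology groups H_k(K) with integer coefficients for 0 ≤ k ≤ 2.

Order the vertices as 0 < 1 < 2 < 3 < 4 < 5. Listing each simplex with vertices in this order, K has dimension 2 with simplices:

  0-simplices (6): [0], [1], [2], [3], [4], [5]
  1-simplices (12): [0,1], [0,3], [0,4], [1,2], [1,3], [1,4], [1,5], [2,3], [2,4], [2,5], [3,4], [4,5]
  2-simplices (6): [0,1,3], [0,1,4], [1,2,3], [1,4,5], [2,3,4], [2,4,5]

giving chain groups C_0 ≅ Z^6, C_1 ≅ Z^12, C_2 ≅ Z^6.

Boundary ∂_1: C_1 → C_0 sends each edge [p,q] (with p < q) to q − p. For instance
  ∂[1,3] = [3] − [1].
The resulting 6×12 matrix has rank 5, and its Smith normal form has invariant factors (1,1,1,1,1).

Boundary ∂_2: C_2 → C_1 sends each 2-simplex [p,q,r] to [q,r] − [p,r] + [p,q]. For instance
  ∂[0,1,4] = [1,4] − [0,4] + [0,1],
  ∂[0,1,3] = [1,3] − [0,3] + [0,1].
This gives a 12×6 integer matrix of rank 6; reducing to Smith normal form yields diagonal entries (1,1,1,1,1,1).

Reading off H_k = ker ∂_k / im ∂_{k+1}:

  H_0: rank C_0 − rank ∂_1 = 6 − 5 = 1, and the invariant factors of ∂_1 are all 1, so H_0 ≅ Z.
  H_1: rank ker ∂_1 − rank ∂_2 = (12 − 5) − 6 = 1, and the invariant factors of ∂_2 are all 1, so H_1 ≅ Z.
  H_2: rank ker ∂_2 − rank ∂_3 = (6 − 6) − 0 = 0, and there is no ∂_3, so H_2 ≅ 0.

(K is a triangulation of the cylinder S^1 x I.)

H_0 ≅ Z,  H_1 ≅ Z,  H_2 = 0.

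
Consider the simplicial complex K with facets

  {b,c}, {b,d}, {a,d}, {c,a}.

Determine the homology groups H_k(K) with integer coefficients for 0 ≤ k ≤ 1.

H_0 = Z,  H_1 = Z.

We work with the vertex ordering a < b < c < d. The simplices of K, each written with vertices in increasing order, are:

  0-simplices (4): a, b, c, d
  1-simplices (4): ac, ad, bc, bd

so the chain groups are C_0 ≅ Z^4, C_1 ≅ Z^4.

∂_1: C_1 → C_0 sends each edge [p,q] (with p < q) to q − p. For instance
  ∂bd = d − b.
This gives a 4×4 integer matrix of rank 3; reducing to Smith normal form yields diagonal entries (1,1,1).

Now H_k = ker ∂_k / im ∂_{k+1}, so:

  H_0: rank C_0 − rank ∂_1 = 4 − 3 = 1, and the invariant factors of ∂_1 are all 1, so H_0 ≅ Z.
  H_1: rank ker ∂_1 − rank ∂_2 = (4 − 3) − 0 = 1, and there is no ∂_2, so H_1 ≅ Z.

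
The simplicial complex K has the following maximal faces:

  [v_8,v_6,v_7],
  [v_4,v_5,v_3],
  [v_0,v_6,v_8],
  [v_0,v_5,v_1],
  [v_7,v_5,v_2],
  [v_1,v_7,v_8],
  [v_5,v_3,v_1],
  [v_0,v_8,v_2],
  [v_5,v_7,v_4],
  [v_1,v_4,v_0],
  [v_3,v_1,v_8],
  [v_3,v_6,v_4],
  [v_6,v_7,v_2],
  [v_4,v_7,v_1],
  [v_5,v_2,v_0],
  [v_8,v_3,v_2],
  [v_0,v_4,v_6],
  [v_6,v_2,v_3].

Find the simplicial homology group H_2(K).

H_2 = 0.

We work with the vertex ordering v_0 < v_1 < v_2 < v_3 < v_4 < v_5 < v_6 < v_7 < v_8. The simplices of K, each written with vertices in increasing order, are:

  0-simplices (9): [v_0], [v_1], [v_2], [v_3], [v_4], [v_5], [v_6], [v_7], [v_8]
  1-simplices (27): (27 of them)
  2-simplices (18): (18 of them)

so the chain groups are C_0 ≅ Z^9, C_1 ≅ Z^27, C_2 ≅ Z^18.

Boundary ∂_1: C_1 → C_0 is given by ∂[p,q] = [q] − [p]. For instance
  ∂[v_0,v_5] = [v_5] − [v_0].
As a 9×27 matrix over Z this has rank 8, with invariant factors (1,1,1,1,1,1,1,1).

Boundary ∂_2: C_2 → C_1 acts by ∂[p,q,r] = [q,r] − [p,r] + [p,q]. For instance
  ∂[v_0,v_2,v_5] = [v_2,v_5] − [v_0,v_5] + [v_0,v_2],
  ∂[v_2,v_5,v_7] = [v_5,v_7] − [v_2,v_7] + [v_2,v_5].
As a 27×18 matrix over Z this has rank 18, with invariant factors (1,1,1,1,1,1,1,1,1,1,1,1,1,1,1,1,1,2).

Reading off H_k = ker ∂_k / im ∂_{k+1}:

  H_2: rank ker ∂_2 − rank ∂_3 = (18 − 18) − 0 = 0, and there is no ∂_3, so H_2 = 0.

(K is a triangulation of the Klein bottle.)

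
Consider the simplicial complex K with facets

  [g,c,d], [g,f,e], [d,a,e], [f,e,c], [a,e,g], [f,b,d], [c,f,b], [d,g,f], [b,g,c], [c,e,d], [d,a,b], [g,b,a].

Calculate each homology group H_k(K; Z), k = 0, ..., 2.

K has 7 vertices, 18 edges, 12 triangles.
rank ∂_0 = 0, rank ∂_1 = 6 ⇒ b_0 = 7 − 0 − 6 = 1; all invariant factors of ∂_1 are 1 so no torsion. So H_0 = Z.
rank ∂_1 = 6, rank ∂_2 = 12 ⇒ b_1 = 18 − 6 − 12 = 0; ∂_2 has invariant factor(s) [2] giving torsion. So H_1 = Z/2.
rank ∂_2 = 12, rank ∂_3 = 0 ⇒ b_2 = 12 − 12 − 0 = 0. So H_2 = 0.

H_0 ≅ Z,  H_1 ≅ Z/2,  H_2 = 0.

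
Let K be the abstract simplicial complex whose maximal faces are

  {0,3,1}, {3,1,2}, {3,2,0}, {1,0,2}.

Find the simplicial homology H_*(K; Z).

Fix the vertex order 0 < 1 < 2 < 3 and write every simplex with vertices in increasing order. Then dim K = 2 and the simplices of K are:

  0-simplices (4): [0], [1], [2], [3]
  1-simplices (6): [0,1], [0,2], [0,3], [1,2], [1,3], [2,3]
  2-simplices (4): [0,1,2], [0,1,3], [0,2,3], [1,2,3]

Hence C_0 ≅ Z^4, C_1 ≅ Z^6, C_2 ≅ Z^4.

∂_1: C_1 → C_0 is given by ∂[p,q] = [q] − [p]. For instance
  ∂[1,3] = [3] − [1].
The resulting 4×6 matrix has rank 3, and its Smith normal form has invariant factors (1,1,1).

∂_2: C_2 → C_1 sends each 2-simplex [p,q,r] to [q,r] − [p,r] + [p,q]. For instance
  ∂[0,1,3] = [1,3] − [0,3] + [0,1],
  ∂[0,1,2] = [1,2] − [0,2] + [0,1].
The resulting 6×4 matrix has rank 3, and its Smith normal form has invariant factors (1,1,1).

From H_k ≅ ker(∂_k) / im(∂_{k+1}) we obtain:

  H_0: rank C_0 − rank ∂_1 = 4 − 3 = 1, and the invariant factors of ∂_1 are all 1, so H_0 = Z.
  H_1: rank ker ∂_1 − rank ∂_2 = (6 − 3) − 3 = 0, and the invariant factors of ∂_2 are all 1, so H_1 = 0.
  H_2: rank ker ∂_2 − rank ∂_3 = (4 − 3) − 0 = 1, and there is no ∂_3, so H_2 = Z.

H_0 ≅ Z,  H_1 = 0,  H_2 ≅ Z.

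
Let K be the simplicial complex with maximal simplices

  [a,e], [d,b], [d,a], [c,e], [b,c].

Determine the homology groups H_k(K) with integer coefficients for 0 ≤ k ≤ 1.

We work with the vertex ordering a < b < c < d < e. The simplices of K, each written with vertices in increasing order, are:

  0-simplices (5): a, b, c, d, e
  1-simplices (5): ad, ae, bc, bd, ce

so the chain groups are C_0 ≅ Z^5, C_1 ≅ Z^5.

The boundary map ∂_1: C_1 → C_0 sends each edge [p,q] (with p < q) to q − p.
The 5×5 boundary matrix has rank 4 and Smith normal form diag(1,1,1,1).

Now H_k = ker ∂_k / im ∂_{k+1}, so:

  H_0: rank C_0 − rank ∂_1 = 5 − 4 = 1, and the invariant factors of ∂_1 are all 1, so H_0 = Z.
  H_1: rank ker ∂_1 − rank ∂_2 = (5 − 4) − 0 = 1, and there is no ∂_2, so H_1 = Z.

As a check, the Euler characteristic is 5 − 5 = 0, which agrees with 1 − 1 = 0.

H_0 = Z,  H_1 = Z.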